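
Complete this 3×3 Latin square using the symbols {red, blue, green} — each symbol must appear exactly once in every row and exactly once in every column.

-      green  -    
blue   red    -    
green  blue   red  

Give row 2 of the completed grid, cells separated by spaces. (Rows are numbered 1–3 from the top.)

Cell (r1,c1): row 1 has {green}; column 1 has {blue,green} → red.
Cell (r1,c3): row 1 has {red,green}; column 3 has {red} → blue.
Cell (r2,c3): row 2 has {red,blue}; column 3 has {red,blue} → green.

blue red green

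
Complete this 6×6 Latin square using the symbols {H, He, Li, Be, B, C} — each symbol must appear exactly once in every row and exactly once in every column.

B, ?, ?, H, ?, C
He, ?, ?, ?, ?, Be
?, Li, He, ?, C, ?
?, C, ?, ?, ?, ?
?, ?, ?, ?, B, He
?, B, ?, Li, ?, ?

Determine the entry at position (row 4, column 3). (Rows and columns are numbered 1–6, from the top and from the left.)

row 2 has {He,Be}; column 2 has {Li,B,C} — only H is left for (r2,c2).
row 2 has {H,He,Be}; column 5 has {B,C} — only Li is left for (r2,c5).
row 5 has {He,B}; column 2 has {H,Li,B,C} — only Be is left for (r5,c2).
row 5 has {He,Be,B}; column 4 has {H,Li} — only C is left for (r5,c4).
row 6 has {Li,B}; column 6 has {He,Be,C} — only H is left for (r6,c6).
row 1 has {H,B,C}; column 2 has {H,Li,Be,B,C} — only He is left for (r1,c2).
row 1 has {H,He,B,C}; column 5 has {Li,B,C} — only Be is left for (r1,c5).
row 2 has {H,He,Li,Be}; column 4 has {H,Li,C} — only B is left for (r2,c4).
row 3 has {He,Li,C}; column 4 has {H,Li,B,C} — only Be is left for (r3,c4).
row 3 has {He,Li,Be,C}; column 6 has {H,He,Be,C} — only B is left for (r3,c6).
row 4 has {C}; column 4 has {H,Li,Be,B,C} — only He is left for (r4,c4).
row 4 has {He,C}; column 5 has {Li,Be,B,C} — only H is left for (r4,c5).
row 4 has {H,He,C}; column 6 has {H,He,Be,B,C} — only Li is left for (r4,c6).
row 6 has {H,Li,B}; column 5 has {H,Li,Be,B,C} — only He is left for (r6,c5).
row 1 has {H,He,Be,B,C}; column 3 has {He} — only Li is left for (r1,c3).
row 2 has {H,He,Li,Be,B}; column 3 has {He,Li} — only C is left for (r2,c3).
row 3 has {He,Li,Be,B,C}; column 1 has {He,B} — only H is left for (r3,c1).
row 4 has {H,He,Li,C}; column 1 has {H,He,B} — only Be is left for (r4,c1).
row 4 has {H,He,Li,Be,C}; column 3 has {He,Li,C} — only B is left for (r4,c3).

B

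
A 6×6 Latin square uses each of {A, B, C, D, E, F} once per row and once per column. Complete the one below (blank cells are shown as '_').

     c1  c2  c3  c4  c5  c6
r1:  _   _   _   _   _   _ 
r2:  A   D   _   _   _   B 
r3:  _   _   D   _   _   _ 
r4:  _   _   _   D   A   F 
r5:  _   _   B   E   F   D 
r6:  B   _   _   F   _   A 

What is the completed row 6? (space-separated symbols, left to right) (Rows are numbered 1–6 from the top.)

B C E F D A

(r2,c4) = C
(r2,c5) = E
(r5,c1) = C
(r5,c2) = A
(r2,c3) = F
(r4,c1) = E
(r4,c3) = C
(r6,c3) = E
(r1,c3) = A
(r1,c4) = B
(r3,c1) = F
(r3,c4) = A
(r4,c2) = B
(r6,c2) = C
(r6,c5) = D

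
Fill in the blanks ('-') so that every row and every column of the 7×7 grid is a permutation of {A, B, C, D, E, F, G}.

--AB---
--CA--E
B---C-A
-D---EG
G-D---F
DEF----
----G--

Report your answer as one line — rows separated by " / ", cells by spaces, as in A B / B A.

E G A B F C D / F B C A D G E / B F G E C D A / C D B F A E G / G A D C E B F / D E F G B A C / A C E D G F B

Cell (r2,c1): row 2 has {A,C,E}; column 1 has {B,D,G} → F.
Cell (r4,c3): row 4 has {D,E,G}; column 3 has {A,C,D,F} → B.
Cell (r7,c3): row 7 has {G}; column 3 has {A,B,C,D,F} → E.
Cell (r3,c3): row 3 has {A,B,C}; column 3 has {A,B,C,D,E,F} → G.
Cell (r3,c2): row 3 has {A,B,C,G}; column 2 has {D,E} → F.
Cell (r3,c6): row 3 has {A,B,C,F,G}; column 6 has {E} → D.
Cell (r3,c4): row 3 has {A,B,C,D,F,G}; column 4 has {A,B} → E.
Cell (r5,c4): row 5 has {D,F,G}; column 4 has {A,B,E} → C.
Cell (r6,c4): row 6 has {D,E,F}; column 4 has {A,B,C,E} → G.
Cell (r4,c4): row 4 has {B,D,E,G}; column 4 has {A,B,C,E,G} → F.
Cell (r4,c5): row 4 has {B,D,E,F,G}; column 5 has {C,G} → A.
Cell (r6,c5): row 6 has {D,E,F,G}; column 5 has {A,C,G} → B.
Cell (r6,c7): row 6 has {B,D,E,F,G}; column 7 has {A,E,F,G} → C.
Cell (r7,c4): row 7 has {E,G}; column 4 has {A,B,C,E,F,G} → D.
Cell (r7,c7): row 7 has {D,E,G}; column 7 has {A,C,E,F,G} → B.
Cell (r1,c7): row 1 has {A,B}; column 7 has {A,B,C,E,F,G} → D.
Cell (r2,c5): row 2 has {A,C,E,F}; column 5 has {A,B,C,G} → D.
Cell (r4,c1): row 4 has {A,B,D,E,F,G}; column 1 has {B,D,F,G} → C.
Cell (r5,c5): row 5 has {C,D,F,G}; column 5 has {A,B,C,D,G} → E.
Cell (r6,c6): row 6 has {B,C,D,E,F,G}; column 6 has {D,E} → A.
Cell (r7,c1): row 7 has {B,D,E,G}; column 1 has {B,C,D,F,G} → A.
Cell (r7,c2): row 7 has {A,B,D,E,G}; column 2 has {D,E,F} → C.
Cell (r7,c6): row 7 has {A,B,C,D,E,G}; column 6 has {A,D,E} → F.
Cell (r1,c1): row 1 has {A,B,D}; column 1 has {A,B,C,D,F,G} → E.
Cell (r1,c2): row 1 has {A,B,D,E}; column 2 has {C,D,E,F} → G.
Cell (r1,c5): row 1 has {A,B,D,E,G}; column 5 has {A,B,C,D,E,G} → F.
Cell (r1,c6): row 1 has {A,B,D,E,F,G}; column 6 has {A,D,E,F} → C.
Cell (r2,c2): row 2 has {A,C,D,E,F}; column 2 has {C,D,E,F,G} → B.
Cell (r2,c6): row 2 has {A,B,C,D,E,F}; column 6 has {A,C,D,E,F} → G.
Cell (r5,c2): row 5 has {C,D,E,F,G}; column 2 has {B,C,D,E,F,G} → A.
Cell (r5,c6): row 5 has {A,C,D,E,F,G}; column 6 has {A,C,D,E,F,G} → B.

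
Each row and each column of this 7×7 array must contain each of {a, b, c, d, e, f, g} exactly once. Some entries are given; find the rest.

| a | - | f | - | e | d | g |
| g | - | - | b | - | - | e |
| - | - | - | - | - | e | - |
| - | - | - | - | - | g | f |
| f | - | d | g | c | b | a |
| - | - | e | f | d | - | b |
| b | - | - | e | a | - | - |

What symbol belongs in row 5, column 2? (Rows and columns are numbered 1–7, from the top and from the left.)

Cell (r1,c4): row 1 has {a,d,e,f,g}; column 4 has {b,e,f,g} → c.
Cell (r2,c5): row 2 has {b,e,g}; column 5 has {a,c,d,e} → f.
Cell (r4,c5): row 4 has {f,g}; column 5 has {a,c,d,e,f} → b.
Cell (r5,c2): row 5 has {a,b,c,d,f,g}; column 2 is empty so far → e.

e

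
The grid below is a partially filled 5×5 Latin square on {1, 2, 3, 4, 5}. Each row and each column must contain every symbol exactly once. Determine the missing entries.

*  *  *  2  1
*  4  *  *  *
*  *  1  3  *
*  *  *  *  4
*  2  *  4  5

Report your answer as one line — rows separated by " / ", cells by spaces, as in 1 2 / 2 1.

row 3 has {1,3}; column 2 has {2,4} — only 5 is left for (r3,c2).
row 3 has {1,3,5}; column 5 has {1,4,5} — only 2 is left for (r3,c5).
row 5 has {2,4,5}; column 3 has {1} — only 3 is left for (r5,c3).
row 1 has {1,2}; column 2 has {2,4,5} — only 3 is left for (r1,c2).
row 2 has {4}; column 5 has {1,2,4,5} — only 3 is left for (r2,c5).
row 3 has {1,2,3,5}; column 1 is empty so far — only 4 is left for (r3,c1).
row 4 has {4}; column 2 has {2,3,4,5} — only 1 is left for (r4,c2).
row 4 has {1,4}; column 4 has {2,3,4} — only 5 is left for (r4,c4).
row 5 has {2,3,4,5}; column 1 has {4} — only 1 is left for (r5,c1).
row 1 has {1,2,3}; column 1 has {1,4} — only 5 is left for (r1,c1).
row 1 has {1,2,3,5}; column 3 has {1,3} — only 4 is left for (r1,c3).
row 2 has {3,4}; column 1 has {1,4,5} — only 2 is left for (r2,c1).
row 2 has {2,3,4}; column 3 has {1,3,4} — only 5 is left for (r2,c3).
row 2 has {2,3,4,5}; column 4 has {2,3,4,5} — only 1 is left for (r2,c4).
row 4 has {1,4,5}; column 1 has {1,2,4,5} — only 3 is left for (r4,c1).
row 4 has {1,3,4,5}; column 3 has {1,3,4,5} — only 2 is left for (r4,c3).

5 3 4 2 1 / 2 4 5 1 3 / 4 5 1 3 2 / 3 1 2 5 4 / 1 2 3 4 5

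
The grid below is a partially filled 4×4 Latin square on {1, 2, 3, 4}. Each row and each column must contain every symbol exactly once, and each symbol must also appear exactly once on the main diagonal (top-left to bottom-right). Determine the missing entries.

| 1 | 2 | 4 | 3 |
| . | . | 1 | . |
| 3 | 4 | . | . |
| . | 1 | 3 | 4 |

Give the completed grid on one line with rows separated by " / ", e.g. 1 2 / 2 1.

1 2 4 3 / 4 3 1 2 / 3 4 2 1 / 2 1 3 4

(r2,c2) = 3
(r2,c4) = 2
(r3,c3) = 2
(r3,c4) = 1
(r4,c1) = 2
(r2,c1) = 4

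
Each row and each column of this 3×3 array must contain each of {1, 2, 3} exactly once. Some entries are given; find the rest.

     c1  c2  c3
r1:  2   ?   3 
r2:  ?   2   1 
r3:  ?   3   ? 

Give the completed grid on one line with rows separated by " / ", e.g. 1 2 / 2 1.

At row 1, column 2: row 1 has {2,3}; column 2 has {2,3}; that leaves 1.
At row 2, column 1: row 2 has {1,2}; column 1 has {2}; that leaves 3.
At row 3, column 1: row 3 has {3}; column 1 has {2,3}; that leaves 1.
At row 3, column 3: row 3 has {1,3}; column 3 has {1,3}; that leaves 2.

2 1 3 / 3 2 1 / 1 3 2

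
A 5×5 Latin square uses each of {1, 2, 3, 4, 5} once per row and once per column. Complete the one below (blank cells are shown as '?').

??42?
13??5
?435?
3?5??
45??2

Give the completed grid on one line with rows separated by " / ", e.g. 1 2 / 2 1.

5 1 4 2 3 / 1 3 2 4 5 / 2 4 3 5 1 / 3 2 5 1 4 / 4 5 1 3 2

At row 1, column 1: row 1 has {2,4}; column 1 has {1,3,4}; that leaves 5.
At row 1, column 2: row 1 has {2,4,5}; column 2 has {3,4,5}; that leaves 1.
At row 1, column 5: row 1 has {1,2,4,5}; column 5 has {2,5}; that leaves 3.
At row 2, column 3: row 2 has {1,3,5}; column 3 has {3,4,5}; that leaves 2.
At row 2, column 4: row 2 has {1,2,3,5}; column 4 has {2,5}; that leaves 4.
At row 3, column 1: row 3 has {3,4,5}; column 1 has {1,3,4,5}; that leaves 2.
At row 3, column 5: row 3 has {2,3,4,5}; column 5 has {2,3,5}; that leaves 1.
At row 4, column 2: row 4 has {3,5}; column 2 has {1,3,4,5}; that leaves 2.
At row 4, column 4: row 4 has {2,3,5}; column 4 has {2,4,5}; that leaves 1.
At row 4, column 5: row 4 has {1,2,3,5}; column 5 has {1,2,3,5}; that leaves 4.
At row 5, column 3: row 5 has {2,4,5}; column 3 has {2,3,4,5}; that leaves 1.
At row 5, column 4: row 5 has {1,2,4,5}; column 4 has {1,2,4,5}; that leaves 3.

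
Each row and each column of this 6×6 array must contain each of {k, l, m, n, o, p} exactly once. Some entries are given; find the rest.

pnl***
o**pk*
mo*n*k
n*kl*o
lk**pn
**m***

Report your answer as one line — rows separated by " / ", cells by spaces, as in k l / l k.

(r1,c6): row 1 has {l,n,p}; column 6 has {k,n,o}, so it must be m.
(r2,c3): row 2 has {k,o,p}; column 3 has {k,l,m}, so it must be n.
(r2,c6): row 2 has {k,n,o,p}; column 6 has {k,m,n,o}, so it must be l.
(r3,c3): row 3 has {k,m,n,o}; column 3 has {k,l,m,n}, so it must be p.
(r3,c5): row 3 has {k,m,n,o,p}; column 5 has {k,p}, so it must be l.
(r4,c5): row 4 has {k,l,n,o}; column 5 has {k,l,p}, so it must be m.
(r5,c3): row 5 has {k,l,n,p}; column 3 has {k,l,m,n,p}, so it must be o.
(r5,c4): row 5 has {k,l,n,o,p}; column 4 has {l,n,p}, so it must be m.
(r6,c1): row 6 has {m}; column 1 has {l,m,n,o,p}, so it must be k.
(r6,c4): row 6 has {k,m}; column 4 has {l,m,n,p}, so it must be o.
(r6,c5): row 6 has {k,m,o}; column 5 has {k,l,m,p}, so it must be n.
(r6,c6): row 6 has {k,m,n,o}; column 6 has {k,l,m,n,o}, so it must be p.
(r1,c4): row 1 has {l,m,n,p}; column 4 has {l,m,n,o,p}, so it must be k.
(r1,c5): row 1 has {k,l,m,n,p}; column 5 has {k,l,m,n,p}, so it must be o.
(r2,c2): row 2 has {k,l,n,o,p}; column 2 has {k,n,o}, so it must be m.
(r4,c2): row 4 has {k,l,m,n,o}; column 2 has {k,m,n,o}, so it must be p.
(r6,c2): row 6 has {k,m,n,o,p}; column 2 has {k,m,n,o,p}, so it must be l.

p n l k o m / o m n p k l / m o p n l k / n p k l m o / l k o m p n / k l m o n p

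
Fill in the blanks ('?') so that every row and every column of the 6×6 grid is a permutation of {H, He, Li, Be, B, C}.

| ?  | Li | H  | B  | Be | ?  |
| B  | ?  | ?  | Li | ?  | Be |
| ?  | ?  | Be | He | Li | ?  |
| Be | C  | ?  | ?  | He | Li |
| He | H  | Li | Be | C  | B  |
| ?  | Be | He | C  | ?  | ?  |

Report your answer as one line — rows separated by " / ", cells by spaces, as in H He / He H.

C Li H B Be He / B He C Li H Be / H B Be He Li C / Be C B H He Li / He H Li Be C B / Li Be He C B H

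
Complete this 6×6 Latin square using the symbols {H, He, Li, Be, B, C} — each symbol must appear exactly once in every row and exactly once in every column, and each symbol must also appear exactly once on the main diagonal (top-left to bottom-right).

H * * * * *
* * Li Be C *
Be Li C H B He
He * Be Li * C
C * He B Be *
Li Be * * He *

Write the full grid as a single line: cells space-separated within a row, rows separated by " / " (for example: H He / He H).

At row 1, column 3: row 1 has {H}; column 3 has {He,Li,Be,C}; that leaves B.
At row 1, column 5: row 1 has {H,B}; column 5 has {He,Be,B,C}; that leaves Li.
At row 1, column 6: row 1 has {H,Li,B}; column 6 has {He,C}; that leaves Be.
At row 2, column 1: row 2 has {Li,Be,C}; column 1 has {H,He,Li,Be,C}; that leaves B.
At row 2, column 2: row 2 has {Li,Be,B,C}; column 2 has {Li,Be}; the diagonal has {H,Li,Be,C}; that leaves He.
At row 2, column 6: row 2 has {He,Li,Be,B,C}; column 6 has {He,Be,C}; that leaves H.
At row 4, column 5: row 4 has {He,Li,Be,C}; column 5 has {He,Li,Be,B,C}; that leaves H.
At row 5, column 2: row 5 has {He,Be,B,C}; column 2 has {He,Li,Be}; that leaves H.
At row 5, column 6: row 5 has {H,He,Be,B,C}; column 6 has {H,He,Be,C}; that leaves Li.
At row 6, column 3: row 6 has {He,Li,Be}; column 3 has {He,Li,Be,B,C}; that leaves H.
At row 6, column 4: row 6 has {H,He,Li,Be}; column 4 has {H,Li,Be,B}; that leaves C.
At row 6, column 6: row 6 has {H,He,Li,Be,C}; column 6 has {H,He,Li,Be,C}; the diagonal has {H,He,Li,Be,C}; that leaves B.
At row 1, column 2: row 1 has {H,Li,Be,B}; column 2 has {H,He,Li,Be}; that leaves C.
At row 1, column 4: row 1 has {H,Li,Be,B,C}; column 4 has {H,Li,Be,B,C}; that leaves He.
At row 4, column 2: row 4 has {H,He,Li,Be,C}; column 2 has {H,He,Li,Be,C}; that leaves B.

H C B He Li Be / B He Li Be C H / Be Li C H B He / He B Be Li H C / C H He B Be Li / Li Be H C He B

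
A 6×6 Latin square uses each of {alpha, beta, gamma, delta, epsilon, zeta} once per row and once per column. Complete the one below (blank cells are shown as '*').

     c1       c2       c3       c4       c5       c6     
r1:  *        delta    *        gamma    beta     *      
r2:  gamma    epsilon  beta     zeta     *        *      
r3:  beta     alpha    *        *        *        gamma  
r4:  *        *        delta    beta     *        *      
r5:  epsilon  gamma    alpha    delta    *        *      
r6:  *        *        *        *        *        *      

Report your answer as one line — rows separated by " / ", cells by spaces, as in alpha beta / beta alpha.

zeta delta epsilon gamma beta alpha / gamma epsilon beta zeta alpha delta / beta alpha zeta epsilon delta gamma / alpha zeta delta beta gamma epsilon / epsilon gamma alpha delta zeta beta / delta beta gamma alpha epsilon zeta

(r3,c4) = epsilon
(r4,c2) = zeta
(r5,c5) = zeta
(r5,c6) = beta
(r6,c2) = beta
(r6,c4) = alpha
(r3,c3) = zeta
(r3,c5) = delta
(r4,c1) = alpha
(r4,c6) = epsilon
(r1,c1) = zeta
(r1,c3) = epsilon
(r1,c6) = alpha
(r2,c5) = alpha
(r2,c6) = delta
(r4,c5) = gamma
(r6,c1) = delta
(r6,c3) = gamma
(r6,c5) = epsilon
(r6,c6) = zeta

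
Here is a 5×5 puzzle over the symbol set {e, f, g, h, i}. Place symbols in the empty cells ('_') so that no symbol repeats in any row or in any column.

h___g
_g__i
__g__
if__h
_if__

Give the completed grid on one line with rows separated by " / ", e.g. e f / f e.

h e i f g / f g h e i / e h g i f / i f e g h / g i f h e

(r1,c2) = e
(r1,c3) = i
(r1,c4) = f
(r3,c2) = h
(r4,c3) = e
(r4,c4) = g
(r5,c5) = e
(r2,c3) = h
(r2,c4) = e
(r3,c4) = i
(r3,c5) = f
(r5,c1) = g
(r5,c4) = h
(r2,c1) = f
(r3,c1) = e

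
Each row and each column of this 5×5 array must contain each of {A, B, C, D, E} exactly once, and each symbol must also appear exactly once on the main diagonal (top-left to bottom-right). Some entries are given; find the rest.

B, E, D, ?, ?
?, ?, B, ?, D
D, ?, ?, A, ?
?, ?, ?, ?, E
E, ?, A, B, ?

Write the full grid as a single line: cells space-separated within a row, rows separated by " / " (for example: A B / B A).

B E D C A / C A B E D / D C E A B / A B C D E / E D A B C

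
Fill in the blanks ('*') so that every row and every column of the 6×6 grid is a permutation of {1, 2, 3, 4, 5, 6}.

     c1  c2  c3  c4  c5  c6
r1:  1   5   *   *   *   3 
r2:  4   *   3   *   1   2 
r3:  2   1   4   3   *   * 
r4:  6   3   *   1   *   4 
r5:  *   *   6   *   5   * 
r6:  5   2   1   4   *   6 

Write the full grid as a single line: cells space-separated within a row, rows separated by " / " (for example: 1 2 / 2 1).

1 5 2 6 4 3 / 4 6 3 5 1 2 / 2 1 4 3 6 5 / 6 3 5 1 2 4 / 3 4 6 2 5 1 / 5 2 1 4 3 6

At row 1, column 3: row 1 has {1,3,5}; column 3 has {1,3,4,6}; that leaves 2.
At row 1, column 4: row 1 has {1,2,3,5}; column 4 has {1,3,4}; that leaves 6.
At row 1, column 5: row 1 has {1,2,3,5,6}; column 5 has {1,5}; that leaves 4.
At row 2, column 2: row 2 has {1,2,3,4}; column 2 has {1,2,3,5}; that leaves 6.
At row 2, column 4: row 2 has {1,2,3,4,6}; column 4 has {1,3,4,6}; that leaves 5.
At row 3, column 5: row 3 has {1,2,3,4}; column 5 has {1,4,5}; that leaves 6.
At row 3, column 6: row 3 has {1,2,3,4,6}; column 6 has {2,3,4,6}; that leaves 5.
At row 4, column 3: row 4 has {1,3,4,6}; column 3 has {1,2,3,4,6}; that leaves 5.
At row 4, column 5: row 4 has {1,3,4,5,6}; column 5 has {1,4,5,6}; that leaves 2.
At row 5, column 1: row 5 has {5,6}; column 1 has {1,2,4,5,6}; that leaves 3.
At row 5, column 2: row 5 has {3,5,6}; column 2 has {1,2,3,5,6}; that leaves 4.
At row 5, column 4: row 5 has {3,4,5,6}; column 4 has {1,3,4,5,6}; that leaves 2.
At row 5, column 6: row 5 has {2,3,4,5,6}; column 6 has {2,3,4,5,6}; that leaves 1.
At row 6, column 5: row 6 has {1,2,4,5,6}; column 5 has {1,2,4,5,6}; that leaves 3.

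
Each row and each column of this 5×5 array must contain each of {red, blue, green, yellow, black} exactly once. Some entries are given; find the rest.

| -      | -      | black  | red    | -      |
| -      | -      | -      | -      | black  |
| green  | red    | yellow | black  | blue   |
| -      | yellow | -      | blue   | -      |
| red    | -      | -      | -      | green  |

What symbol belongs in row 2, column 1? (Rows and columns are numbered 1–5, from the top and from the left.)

(r1,c5) = yellow
(r4,c1) = black
(r4,c5) = red
(r5,c3) = blue
(r5,c4) = yellow
(r1,c1) = blue
(r1,c2) = green
(r2,c1) = yellow

yellow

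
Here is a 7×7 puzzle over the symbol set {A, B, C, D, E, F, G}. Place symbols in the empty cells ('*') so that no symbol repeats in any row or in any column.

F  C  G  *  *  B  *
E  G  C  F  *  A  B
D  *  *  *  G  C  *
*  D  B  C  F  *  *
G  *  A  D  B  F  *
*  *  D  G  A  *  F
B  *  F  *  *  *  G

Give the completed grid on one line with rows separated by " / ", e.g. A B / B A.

row 2 has {A,B,C,E,F,G}; column 5 has {A,B,F,G} — only D is left for (r2,c5).
row 3 has {C,D,G}; column 3 has {A,B,C,D,F,G} — only E is left for (r3,c3).
row 3 has {C,D,E,G}; column 7 has {B,F,G} — only A is left for (r3,c7).
row 4 has {B,C,D,F}; column 1 has {B,D,E,F,G} — only A is left for (r4,c1).
row 4 has {A,B,C,D,F}; column 7 has {A,B,F,G} — only E is left for (r4,c7).
row 5 has {A,B,D,F,G}; column 2 has {C,D,G} — only E is left for (r5,c2).
row 5 has {A,B,D,E,F,G}; column 7 has {A,B,E,F,G} — only C is left for (r5,c7).
row 6 has {A,D,F,G}; column 1 has {A,B,D,E,F,G} — only C is left for (r6,c1).
row 6 has {A,C,D,F,G}; column 2 has {C,D,E,G} — only B is left for (r6,c2).
row 6 has {A,B,C,D,F,G}; column 6 has {A,B,C,F} — only E is left for (r6,c6).
row 7 has {B,F,G}; column 2 has {B,C,D,E,G} — only A is left for (r7,c2).
row 7 has {A,B,F,G}; column 4 has {C,D,F,G} — only E is left for (r7,c4).
row 7 has {A,B,E,F,G}; column 5 has {A,B,D,F,G} — only C is left for (r7,c5).
row 7 has {A,B,C,E,F,G}; column 6 has {A,B,C,E,F} — only D is left for (r7,c6).
row 1 has {B,C,F,G}; column 4 has {C,D,E,F,G} — only A is left for (r1,c4).
row 1 has {A,B,C,F,G}; column 5 has {A,B,C,D,F,G} — only E is left for (r1,c5).
row 1 has {A,B,C,E,F,G}; column 7 has {A,B,C,E,F,G} — only D is left for (r1,c7).
row 3 has {A,C,D,E,G}; column 2 has {A,B,C,D,E,G} — only F is left for (r3,c2).
row 3 has {A,C,D,E,F,G}; column 4 has {A,C,D,E,F,G} — only B is left for (r3,c4).
row 4 has {A,B,C,D,E,F}; column 6 has {A,B,C,D,E,F} — only G is left for (r4,c6).

F C G A E B D / E G C F D A B / D F E B G C A / A D B C F G E / G E A D B F C / C B D G A E F / B A F E C D G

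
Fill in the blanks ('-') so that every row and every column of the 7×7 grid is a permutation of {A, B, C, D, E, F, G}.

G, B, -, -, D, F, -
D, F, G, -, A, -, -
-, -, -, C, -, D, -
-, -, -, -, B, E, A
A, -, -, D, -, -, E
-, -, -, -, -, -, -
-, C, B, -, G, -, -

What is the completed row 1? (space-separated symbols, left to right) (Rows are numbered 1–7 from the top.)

(r1,c7) = C
(r2,c7) = B
(r5,c2) = G
(r7,c6) = A
(r2,c4) = E
(r2,c6) = C
(r4,c2) = D
(r5,c6) = B
(r6,c6) = G
(r7,c4) = F
(r7,c7) = D
(r1,c4) = A
(r4,c4) = G
(r6,c4) = B
(r6,c7) = F
(r7,c1) = E
(r1,c3) = E

G B E A D F C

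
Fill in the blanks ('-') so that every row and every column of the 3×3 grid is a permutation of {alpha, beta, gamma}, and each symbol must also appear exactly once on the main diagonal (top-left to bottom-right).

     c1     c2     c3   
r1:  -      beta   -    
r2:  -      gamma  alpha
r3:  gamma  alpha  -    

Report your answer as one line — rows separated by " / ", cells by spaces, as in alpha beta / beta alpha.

row 1 has {beta}; column 1 has {gamma}; the diagonal has {gamma} — only alpha is left for (r1,c1).
row 1 has {alpha,beta}; column 3 has {alpha} — only gamma is left for (r1,c3).
row 2 has {alpha,gamma}; column 1 has {alpha,gamma} — only beta is left for (r2,c1).
row 3 has {alpha,gamma}; column 3 has {alpha,gamma}; the diagonal has {alpha,gamma} — only beta is left for (r3,c3).

alpha beta gamma / beta gamma alpha / gamma alpha beta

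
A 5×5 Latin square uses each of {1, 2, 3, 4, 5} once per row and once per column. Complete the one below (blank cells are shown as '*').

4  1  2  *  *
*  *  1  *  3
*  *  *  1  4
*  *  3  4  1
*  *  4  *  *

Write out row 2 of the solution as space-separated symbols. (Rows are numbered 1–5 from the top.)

5 4 1 2 3

(r1,c5) = 5
(r3,c3) = 5
(r5,c5) = 2
(r1,c4) = 3
(r5,c4) = 5
(r2,c4) = 2
(r5,c2) = 3
(r2,c1) = 5
(r2,c2) = 4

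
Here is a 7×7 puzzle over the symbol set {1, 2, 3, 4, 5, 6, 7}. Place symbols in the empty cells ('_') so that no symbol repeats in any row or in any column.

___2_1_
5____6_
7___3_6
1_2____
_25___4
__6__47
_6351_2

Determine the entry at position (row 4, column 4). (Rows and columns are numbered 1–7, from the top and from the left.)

6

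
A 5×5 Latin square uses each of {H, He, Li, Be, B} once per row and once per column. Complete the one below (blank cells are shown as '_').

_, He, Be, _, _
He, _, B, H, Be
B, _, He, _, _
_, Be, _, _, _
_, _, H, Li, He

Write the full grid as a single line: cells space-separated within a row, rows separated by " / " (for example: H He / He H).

Li He Be B H / He Li B H Be / B H He Be Li / H Be Li He B / Be B H Li He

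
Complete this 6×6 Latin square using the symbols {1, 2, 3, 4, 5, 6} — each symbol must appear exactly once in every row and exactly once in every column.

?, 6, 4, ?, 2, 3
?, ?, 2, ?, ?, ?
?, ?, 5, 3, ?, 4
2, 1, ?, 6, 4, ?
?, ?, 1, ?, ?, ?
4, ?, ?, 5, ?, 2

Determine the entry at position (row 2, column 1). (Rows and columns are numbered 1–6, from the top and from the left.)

6

At row 1, column 4: row 1 has {2,3,4,6}; column 4 has {3,5,6}; that leaves 1.
At row 2, column 4: row 2 has {2}; column 4 has {1,3,5,6}; that leaves 4.
At row 3, column 2: row 3 has {3,4,5}; column 2 has {1,6}; that leaves 2.
At row 4, column 3: row 4 has {1,2,4,6}; column 3 has {1,2,4,5}; that leaves 3.
At row 4, column 6: row 4 has {1,2,3,4,6}; column 6 has {2,3,4}; that leaves 5.
At row 5, column 4: row 5 has {1}; column 4 has {1,3,4,5,6}; that leaves 2.
At row 5, column 6: row 5 has {1,2}; column 6 has {2,3,4,5}; that leaves 6.
At row 6, column 2: row 6 has {2,4,5}; column 2 has {1,2,6}; that leaves 3.
At row 6, column 3: row 6 has {2,3,4,5}; column 3 has {1,2,3,4,5}; that leaves 6.
At row 6, column 5: row 6 has {2,3,4,5,6}; column 5 has {2,4}; that leaves 1.
At row 1, column 1: row 1 has {1,2,3,4,6}; column 1 has {2,4}; that leaves 5.
At row 2, column 2: row 2 has {2,4}; column 2 has {1,2,3,6}; that leaves 5.
At row 2, column 6: row 2 has {2,4,5}; column 6 has {2,3,4,5,6}; that leaves 1.
At row 3, column 5: row 3 has {2,3,4,5}; column 5 has {1,2,4}; that leaves 6.
At row 5, column 1: row 5 has {1,2,6}; column 1 has {2,4,5}; that leaves 3.
At row 5, column 2: row 5 has {1,2,3,6}; column 2 has {1,2,3,5,6}; that leaves 4.
At row 5, column 5: row 5 has {1,2,3,4,6}; column 5 has {1,2,4,6}; that leaves 5.
At row 2, column 1: row 2 has {1,2,4,5}; column 1 has {2,3,4,5}; that leaves 6.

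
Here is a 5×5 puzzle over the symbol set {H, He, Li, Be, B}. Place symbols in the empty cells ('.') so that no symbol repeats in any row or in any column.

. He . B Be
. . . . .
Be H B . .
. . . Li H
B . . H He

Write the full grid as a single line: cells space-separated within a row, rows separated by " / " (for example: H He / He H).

Li He H B Be / H Li He Be B / Be H B He Li / He B Be Li H / B Be Li H He

(r3,c4) = He
(r3,c5) = Li
(r4,c1) = He
(r4,c3) = Be
(r5,c3) = Li
(r1,c3) = H
(r2,c3) = He
(r2,c4) = Be
(r2,c5) = B
(r4,c2) = B
(r5,c2) = Be
(r1,c1) = Li
(r2,c1) = H
(r2,c2) = Li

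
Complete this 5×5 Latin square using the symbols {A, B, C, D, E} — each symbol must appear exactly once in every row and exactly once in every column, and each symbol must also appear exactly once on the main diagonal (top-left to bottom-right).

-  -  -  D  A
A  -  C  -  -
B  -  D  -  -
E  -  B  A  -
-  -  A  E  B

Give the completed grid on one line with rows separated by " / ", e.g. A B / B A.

C B E D A / A E C B D / B A D C E / E D B A C / D C A E B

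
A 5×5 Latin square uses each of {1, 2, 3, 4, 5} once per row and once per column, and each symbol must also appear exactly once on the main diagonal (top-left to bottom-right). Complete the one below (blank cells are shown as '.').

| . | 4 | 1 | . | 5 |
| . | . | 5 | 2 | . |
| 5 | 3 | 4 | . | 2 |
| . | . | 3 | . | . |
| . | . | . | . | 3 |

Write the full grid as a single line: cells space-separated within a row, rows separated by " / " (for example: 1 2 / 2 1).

2 4 1 3 5 / 3 1 5 2 4 / 5 3 4 1 2 / 4 2 3 5 1 / 1 5 2 4 3

(r1,c1) = 2
(r1,c4) = 3
(r2,c2) = 1
(r2,c5) = 4
(r3,c4) = 1
(r4,c4) = 5
(r4,c5) = 1
(r5,c3) = 2
(r5,c4) = 4
(r2,c1) = 3
(r4,c1) = 4
(r4,c2) = 2
(r5,c1) = 1
(r5,c2) = 5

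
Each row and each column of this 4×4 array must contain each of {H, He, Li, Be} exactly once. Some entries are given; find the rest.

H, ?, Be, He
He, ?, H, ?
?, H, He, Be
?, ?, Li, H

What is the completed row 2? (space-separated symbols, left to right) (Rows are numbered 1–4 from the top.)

He Be H Li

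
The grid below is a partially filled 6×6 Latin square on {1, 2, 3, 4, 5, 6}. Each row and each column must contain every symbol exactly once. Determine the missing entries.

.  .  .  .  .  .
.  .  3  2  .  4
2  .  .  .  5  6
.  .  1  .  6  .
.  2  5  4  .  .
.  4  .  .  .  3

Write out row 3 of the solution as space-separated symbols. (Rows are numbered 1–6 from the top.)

Cell (r2,c5): row 2 has {2,3,4}; column 5 has {5,6} → 1.
Cell (r3,c3): row 3 has {2,5,6}; column 3 has {1,3,5} → 4.
Cell (r5,c5): row 5 has {2,4,5}; column 5 has {1,5,6} → 3.
Cell (r5,c6): row 5 has {2,3,4,5}; column 6 has {3,4,6} → 1.
Cell (r6,c5): row 6 has {3,4}; column 5 has {1,3,5,6} → 2.
Cell (r1,c5): row 1 is empty so far; column 5 has {1,2,3,5,6} → 4.
Cell (r5,c1): row 5 has {1,2,3,4,5}; column 1 has {2} → 6.
Cell (r6,c3): row 6 has {2,3,4}; column 3 has {1,3,4,5} → 6.
Cell (r1,c3): row 1 has {4}; column 3 has {1,3,4,5,6} → 2.
Cell (r1,c6): row 1 has {2,4}; column 6 has {1,3,4,6} → 5.
Cell (r2,c1): row 2 has {1,2,3,4}; column 1 has {2,6} → 5.
Cell (r2,c2): row 2 has {1,2,3,4,5}; column 2 has {2,4} → 6.
Cell (r4,c6): row 4 has {1,6}; column 6 has {1,3,4,5,6} → 2.
Cell (r6,c1): row 6 has {2,3,4,6}; column 1 has {2,5,6} → 1.
Cell (r6,c4): row 6 has {1,2,3,4,6}; column 4 has {2,4} → 5.
Cell (r1,c1): row 1 has {2,4,5}; column 1 has {1,2,5,6} → 3.
Cell (r1,c2): row 1 has {2,3,4,5}; column 2 has {2,4,6} → 1.
Cell (r1,c4): row 1 has {1,2,3,4,5}; column 4 has {2,4,5} → 6.
Cell (r3,c2): row 3 has {2,4,5,6}; column 2 has {1,2,4,6} → 3.
Cell (r3,c4): row 3 has {2,3,4,5,6}; column 4 has {2,4,5,6} → 1.

2 3 4 1 5 6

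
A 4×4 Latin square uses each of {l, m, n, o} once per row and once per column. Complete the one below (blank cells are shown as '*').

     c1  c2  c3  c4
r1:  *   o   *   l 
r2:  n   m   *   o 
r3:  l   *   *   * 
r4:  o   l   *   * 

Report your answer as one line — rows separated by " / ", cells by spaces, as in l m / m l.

(r1,c1) = m
(r1,c3) = n
(r2,c3) = l
(r3,c2) = n
(r3,c4) = m
(r4,c3) = m
(r4,c4) = n
(r3,c3) = o

m o n l / n m l o / l n o m / o l m n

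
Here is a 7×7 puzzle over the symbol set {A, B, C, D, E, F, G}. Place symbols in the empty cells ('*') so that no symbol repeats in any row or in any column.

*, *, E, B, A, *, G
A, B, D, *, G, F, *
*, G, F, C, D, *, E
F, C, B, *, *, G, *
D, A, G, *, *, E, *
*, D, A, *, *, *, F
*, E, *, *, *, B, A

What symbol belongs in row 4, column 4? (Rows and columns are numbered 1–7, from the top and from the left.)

A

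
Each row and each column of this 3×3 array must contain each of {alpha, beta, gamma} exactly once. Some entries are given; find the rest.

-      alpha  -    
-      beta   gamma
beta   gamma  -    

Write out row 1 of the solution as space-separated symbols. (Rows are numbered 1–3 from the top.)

gamma alpha beta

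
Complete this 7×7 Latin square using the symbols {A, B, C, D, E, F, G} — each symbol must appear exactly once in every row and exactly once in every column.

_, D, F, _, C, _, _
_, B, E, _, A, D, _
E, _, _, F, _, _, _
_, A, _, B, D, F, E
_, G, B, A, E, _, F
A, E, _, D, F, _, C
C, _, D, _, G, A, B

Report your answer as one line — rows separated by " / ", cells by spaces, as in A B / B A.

B D F G C E A / F B E C A D G / E C A F B G D / G A C B D F E / D G B A E C F / A E G D F B C / C F D E G A B

(r2,c7): row 2 has {A,B,D,E}; column 7 has {B,C,E,F}, so it must be G.
(r3,c2): row 3 has {E,F}; column 2 has {A,B,D,E,G}, so it must be C.
(r3,c5): row 3 has {C,E,F}; column 5 has {A,C,D,E,F,G}, so it must be B.
(r3,c6): row 3 has {B,C,E,F}; column 6 has {A,D,F}, so it must be G.
(r4,c1): row 4 has {A,B,D,E,F}; column 1 has {A,C,E}, so it must be G.
(r4,c3): row 4 has {A,B,D,E,F,G}; column 3 has {B,D,E,F}, so it must be C.
(r5,c1): row 5 has {A,B,E,F,G}; column 1 has {A,C,E,G}, so it must be D.
(r5,c6): row 5 has {A,B,D,E,F,G}; column 6 has {A,D,F,G}, so it must be C.
(r6,c3): row 6 has {A,C,D,E,F}; column 3 has {B,C,D,E,F}, so it must be G.
(r6,c6): row 6 has {A,C,D,E,F,G}; column 6 has {A,C,D,F,G}, so it must be B.
(r7,c2): row 7 has {A,B,C,D,G}; column 2 has {A,B,C,D,E,G}, so it must be F.
(r7,c4): row 7 has {A,B,C,D,F,G}; column 4 has {A,B,D,F}, so it must be E.
(r1,c1): row 1 has {C,D,F}; column 1 has {A,C,D,E,G}, so it must be B.
(r1,c4): row 1 has {B,C,D,F}; column 4 has {A,B,D,E,F}, so it must be G.
(r1,c6): row 1 has {B,C,D,F,G}; column 6 has {A,B,C,D,F,G}, so it must be E.
(r1,c7): row 1 has {B,C,D,E,F,G}; column 7 has {B,C,E,F,G}, so it must be A.
(r2,c1): row 2 has {A,B,D,E,G}; column 1 has {A,B,C,D,E,G}, so it must be F.
(r2,c4): row 2 has {A,B,D,E,F,G}; column 4 has {A,B,D,E,F,G}, so it must be C.
(r3,c3): row 3 has {B,C,E,F,G}; column 3 has {B,C,D,E,F,G}, so it must be A.
(r3,c7): row 3 has {A,B,C,E,F,G}; column 7 has {A,B,C,E,F,G}, so it must be D.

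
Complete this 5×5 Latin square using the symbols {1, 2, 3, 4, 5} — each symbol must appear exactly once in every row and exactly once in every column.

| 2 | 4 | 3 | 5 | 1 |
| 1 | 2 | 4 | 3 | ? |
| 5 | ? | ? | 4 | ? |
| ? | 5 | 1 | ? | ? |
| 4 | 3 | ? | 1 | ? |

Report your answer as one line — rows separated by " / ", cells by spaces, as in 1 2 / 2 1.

(r2,c5) = 5
(r3,c2) = 1
(r3,c3) = 2
(r3,c5) = 3
(r4,c1) = 3
(r4,c4) = 2
(r4,c5) = 4
(r5,c3) = 5
(r5,c5) = 2

2 4 3 5 1 / 1 2 4 3 5 / 5 1 2 4 3 / 3 5 1 2 4 / 4 3 5 1 2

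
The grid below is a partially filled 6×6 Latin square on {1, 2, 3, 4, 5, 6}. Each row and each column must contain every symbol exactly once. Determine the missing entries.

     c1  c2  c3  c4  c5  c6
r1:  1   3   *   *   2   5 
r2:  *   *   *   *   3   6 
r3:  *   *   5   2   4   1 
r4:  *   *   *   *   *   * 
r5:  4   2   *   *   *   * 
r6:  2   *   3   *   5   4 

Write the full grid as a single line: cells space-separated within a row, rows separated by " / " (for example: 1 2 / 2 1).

1 3 6 4 2 5 / 5 4 2 1 3 6 / 3 6 5 2 4 1 / 6 5 4 3 1 2 / 4 2 1 5 6 3 / 2 1 3 6 5 4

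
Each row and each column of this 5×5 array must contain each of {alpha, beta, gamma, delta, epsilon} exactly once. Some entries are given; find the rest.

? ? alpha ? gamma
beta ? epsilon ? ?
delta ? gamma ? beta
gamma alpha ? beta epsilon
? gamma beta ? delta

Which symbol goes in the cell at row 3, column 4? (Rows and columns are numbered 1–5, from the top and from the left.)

alpha

Cell (r1,c1): row 1 has {alpha,gamma}; column 1 has {beta,gamma,delta} → epsilon.
Cell (r1,c4): row 1 has {alpha,gamma,epsilon}; column 4 has {beta} → delta.
Cell (r2,c2): row 2 has {beta,epsilon}; column 2 has {alpha,gamma} → delta.
Cell (r2,c5): row 2 has {beta,delta,epsilon}; column 5 has {beta,gamma,delta,epsilon} → alpha.
Cell (r3,c2): row 3 has {beta,gamma,delta}; column 2 has {alpha,gamma,delta} → epsilon.
Cell (r3,c4): row 3 has {beta,gamma,delta,epsilon}; column 4 has {beta,delta} → alpha.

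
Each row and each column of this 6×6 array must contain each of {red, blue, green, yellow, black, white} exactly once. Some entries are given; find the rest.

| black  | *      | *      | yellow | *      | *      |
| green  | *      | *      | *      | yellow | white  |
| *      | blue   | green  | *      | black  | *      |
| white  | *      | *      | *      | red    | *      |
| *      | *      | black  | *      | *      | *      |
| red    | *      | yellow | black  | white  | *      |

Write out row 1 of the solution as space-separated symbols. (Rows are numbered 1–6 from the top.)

row 3 has {blue,green,black}; column 1 has {red,green,black,white} — only yellow is left for (r3,c1).
row 3 has {blue,green,yellow,black}; column 6 has {white} — only red is left for (r3,c6).
row 4 has {red,white}; column 3 has {green,yellow,black} — only blue is left for (r4,c3).
row 4 has {red,blue,white}; column 4 has {yellow,black} — only green is left for (r4,c4).
row 5 has {black}; column 1 has {red,green,yellow,black,white} — only blue is left for (r5,c1).
row 5 has {blue,black}; column 5 has {red,yellow,black,white} — only green is left for (r5,c5).
row 5 has {blue,green,black}; column 6 has {red,white} — only yellow is left for (r5,c6).
row 6 has {red,yellow,black,white}; column 2 has {blue} — only green is left for (r6,c2).
row 6 has {red,green,yellow,black,white}; column 6 has {red,yellow,white} — only blue is left for (r6,c6).
row 1 has {yellow,black}; column 5 has {red,green,yellow,black,white} — only blue is left for (r1,c5).
row 1 has {blue,yellow,black}; column 6 has {red,blue,yellow,white} — only green is left for (r1,c6).
row 2 has {green,yellow,white}; column 3 has {blue,green,yellow,black} — only red is left for (r2,c3).
row 2 has {red,green,yellow,white}; column 4 has {green,yellow,black} — only blue is left for (r2,c4).
row 3 has {red,blue,green,yellow,black}; column 4 has {blue,green,yellow,black} — only white is left for (r3,c4).
row 4 has {red,blue,green,white}; column 6 has {red,blue,green,yellow,white} — only black is left for (r4,c6).
row 5 has {blue,green,yellow,black}; column 4 has {blue,green,yellow,black,white} — only red is left for (r5,c4).
row 1 has {blue,green,yellow,black}; column 3 has {red,blue,green,yellow,black} — only white is left for (r1,c3).
row 2 has {red,blue,green,yellow,white}; column 2 has {blue,green} — only black is left for (r2,c2).
row 4 has {red,blue,green,black,white}; column 2 has {blue,green,black} — only yellow is left for (r4,c2).
row 5 has {red,blue,green,yellow,black}; column 2 has {blue,green,yellow,black} — only white is left for (r5,c2).
row 1 has {blue,green,yellow,black,white}; column 2 has {blue,green,yellow,black,white} — only red is left for (r1,c2).

black red white yellow blue green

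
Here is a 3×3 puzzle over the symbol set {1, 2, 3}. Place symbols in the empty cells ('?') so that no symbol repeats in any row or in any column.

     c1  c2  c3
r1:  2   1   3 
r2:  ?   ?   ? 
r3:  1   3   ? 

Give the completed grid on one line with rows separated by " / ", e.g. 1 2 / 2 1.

At row 2, column 1: row 2 is empty so far; column 1 has {1,2}; that leaves 3.
At row 2, column 2: row 2 has {3}; column 2 has {1,3}; that leaves 2.
At row 2, column 3: row 2 has {2,3}; column 3 has {3}; that leaves 1.
At row 3, column 3: row 3 has {1,3}; column 3 has {1,3}; that leaves 2.

2 1 3 / 3 2 1 / 1 3 2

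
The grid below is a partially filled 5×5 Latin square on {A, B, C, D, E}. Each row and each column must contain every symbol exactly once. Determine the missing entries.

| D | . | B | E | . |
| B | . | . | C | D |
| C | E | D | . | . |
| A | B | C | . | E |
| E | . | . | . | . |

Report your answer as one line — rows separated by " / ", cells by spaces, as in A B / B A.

D C B E A / B A E C D / C E D A B / A B C D E / E D A B C

Cell (r2,c2): row 2 has {B,C,D}; column 2 has {B,E} → A.
Cell (r2,c3): row 2 has {A,B,C,D}; column 3 has {B,C,D} → E.
Cell (r4,c4): row 4 has {A,B,C,E}; column 4 has {C,E} → D.
Cell (r5,c3): row 5 has {E}; column 3 has {B,C,D,E} → A.
Cell (r5,c4): row 5 has {A,E}; column 4 has {C,D,E} → B.
Cell (r5,c5): row 5 has {A,B,E}; column 5 has {D,E} → C.
Cell (r1,c2): row 1 has {B,D,E}; column 2 has {A,B,E} → C.
Cell (r1,c5): row 1 has {B,C,D,E}; column 5 has {C,D,E} → A.
Cell (r3,c4): row 3 has {C,D,E}; column 4 has {B,C,D,E} → A.
Cell (r3,c5): row 3 has {A,C,D,E}; column 5 has {A,C,D,E} → B.
Cell (r5,c2): row 5 has {A,B,C,E}; column 2 has {A,B,C,E} → D.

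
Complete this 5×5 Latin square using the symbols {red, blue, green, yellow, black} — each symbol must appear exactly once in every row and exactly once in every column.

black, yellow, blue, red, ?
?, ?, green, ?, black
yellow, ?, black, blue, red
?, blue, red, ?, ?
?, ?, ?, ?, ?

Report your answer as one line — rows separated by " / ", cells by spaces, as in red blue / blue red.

black yellow blue red green / blue red green yellow black / yellow green black blue red / green blue red black yellow / red black yellow green blue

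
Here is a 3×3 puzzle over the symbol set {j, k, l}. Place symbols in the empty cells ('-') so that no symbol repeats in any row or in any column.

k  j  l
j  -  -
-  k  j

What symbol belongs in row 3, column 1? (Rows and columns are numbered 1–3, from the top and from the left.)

l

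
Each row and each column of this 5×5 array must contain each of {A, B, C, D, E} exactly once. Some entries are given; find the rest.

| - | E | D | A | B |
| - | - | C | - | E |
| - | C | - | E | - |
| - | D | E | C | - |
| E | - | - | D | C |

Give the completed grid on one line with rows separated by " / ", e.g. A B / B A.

(r1,c1) = C
(r2,c4) = B
(r4,c5) = A
(r2,c2) = A
(r3,c5) = D
(r4,c1) = B
(r5,c2) = B
(r5,c3) = A
(r2,c1) = D
(r3,c1) = A
(r3,c3) = B

C E D A B / D A C B E / A C B E D / B D E C A / E B A D C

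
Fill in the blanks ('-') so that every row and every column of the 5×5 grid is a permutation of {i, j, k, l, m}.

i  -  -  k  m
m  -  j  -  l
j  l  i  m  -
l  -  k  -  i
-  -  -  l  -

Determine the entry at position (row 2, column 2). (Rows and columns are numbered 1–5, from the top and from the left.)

k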